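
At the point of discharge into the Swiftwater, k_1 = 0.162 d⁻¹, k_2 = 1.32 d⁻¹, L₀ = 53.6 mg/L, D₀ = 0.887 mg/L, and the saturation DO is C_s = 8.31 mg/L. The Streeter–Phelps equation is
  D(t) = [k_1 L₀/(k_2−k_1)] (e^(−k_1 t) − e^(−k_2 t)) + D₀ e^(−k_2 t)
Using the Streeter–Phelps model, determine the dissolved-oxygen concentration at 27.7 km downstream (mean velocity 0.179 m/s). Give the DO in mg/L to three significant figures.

DO ≈ 3.32 mg/L

Travel time t = x/v = 27.7 km / (0.179 m/s) = 27700 m / 0.179 m/s = 154700 s = 1.791 d.
k_1 L₀/(k_2−k_1) = 0.162×53.6/(1.32−0.162) = 8.683/1.158 = 7.498 mg/L.
e^(−k_1 t) = e^(−0.162×1.791) = 0.7481; e^(−k_2 t) = e^(−1.32×1.791) = 0.09402.
D = 7.498 × (0.7481 − 0.09402) + 0.887 × 0.09402 = 4.905 + 0.08340 = 4.988 mg/L.
DO = C_s − D = 8.31 − 4.988 = 3.322 mg/L.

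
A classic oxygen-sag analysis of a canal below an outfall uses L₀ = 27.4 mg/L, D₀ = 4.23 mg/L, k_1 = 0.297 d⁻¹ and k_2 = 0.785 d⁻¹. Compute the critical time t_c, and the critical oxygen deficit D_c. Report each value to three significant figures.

t_c ≈ 1.39 d; D_c ≈ 6.86 mg/L

At the critical point dD/dt = 0, so k_1 L₀ e^(−k_1 t) = k_2 D. Substituting D(t) from the Streeter–Phelps equation and solving for t gives
t_c = ln[(k_2/k_1)(1 − D₀(k_2−k_1)/(k_1 L₀))] / (k_2−k_1).
Here k_2−k_1 = 0.4880 d⁻¹ and 1 − D₀(k_2−k_1)/(k_1 L₀) = 1 − 4.23×0.4880/(0.297×27.4) = 0.7463, so
t_c = ln(2.643 × 0.7463) / 0.4880 = 0.6794 / 0.4880 = 1.392 d.
L(t_c) = L₀ e^(−k_1 t_c) = 27.4 × 0.6613 = 18.12 mg/L, and at the critical point k_2 D_c = k_1 L, so D_c = (0.297/0.785) × 18.12 = 6.856 mg/L.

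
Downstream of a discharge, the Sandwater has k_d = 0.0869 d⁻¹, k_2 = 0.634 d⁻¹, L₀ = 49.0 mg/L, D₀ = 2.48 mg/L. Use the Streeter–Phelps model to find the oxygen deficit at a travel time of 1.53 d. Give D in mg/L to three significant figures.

D ≈ 4.80 mg/L

k_d L₀/(k_2−k_d) = 0.0869×49.0/(0.634−0.0869) = 4.258/0.5471 = 7.783 mg/L.
e^(−k_d t) = e^(−0.0869×1.530) = 0.8755; e^(−k_2 t) = e^(−0.634×1.530) = 0.3791.
D = 7.783 × (0.8755 − 0.3791) + 2.48 × 0.3791 = 3.864 + 0.9401 = 4.804 mg/L.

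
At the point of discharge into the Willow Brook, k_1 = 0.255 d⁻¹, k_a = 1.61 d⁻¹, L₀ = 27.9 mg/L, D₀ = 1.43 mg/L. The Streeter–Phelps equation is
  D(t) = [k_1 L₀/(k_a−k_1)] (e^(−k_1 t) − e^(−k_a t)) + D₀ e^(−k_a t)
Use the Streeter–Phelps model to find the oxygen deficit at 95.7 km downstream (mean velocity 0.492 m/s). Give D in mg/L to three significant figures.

D ≈ 2.86 mg/L

Travel time t = x/v = 95.7 km / (0.492 m/s) = 95700 m / 0.492 m/s = 194500 s = 2.251 d.
k_1 L₀/(k_a−k_1) = 0.255×27.9/(1.61−0.255) = 7.114/1.355 = 5.251 mg/L.
e^(−k_1 t) = e^(−0.255×2.251) = 0.5632; e^(−k_a t) = e^(−1.61×2.251) = 0.02666.
D = 5.251 × (0.5632 − 0.02666) + 1.43 × 0.02666 = 2.817 + 0.03812 = 2.855 mg/L.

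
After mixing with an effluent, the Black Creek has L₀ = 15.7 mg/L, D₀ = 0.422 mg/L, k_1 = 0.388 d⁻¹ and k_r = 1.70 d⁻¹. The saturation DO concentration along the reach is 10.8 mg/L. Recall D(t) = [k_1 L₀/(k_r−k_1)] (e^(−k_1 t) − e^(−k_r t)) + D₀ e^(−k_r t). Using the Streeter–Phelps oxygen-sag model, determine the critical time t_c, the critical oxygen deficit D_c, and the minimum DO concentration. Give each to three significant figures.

t_c ≈ 1.05 d; D_c ≈ 2.38 mg/L; min DO ≈ 8.42 mg/L

t_c = [1/(k_r−k_1)] ln[(k_r/k_1)(1 − D₀(k_r−k_1)/(k_1 L₀))]
= [1/(1.70−0.388)] ln[(1.70/0.388)(1 − 0.422×1.312/(0.388×15.7))]
= (1/1.312) ln[4.381 × 0.9091] = 0.7622 × ln(3.983) = 0.7622 × 1.382 = 1.053 d.
L(t_c) = L₀ e^(−k_1 t_c) = 15.7 × 0.6645 = 10.43 mg/L, and at the critical point k_r D_c = k_1 L, so D_c = (0.388/1.70) × 10.43 = 2.381 mg/L.
Minimum DO = C_s − D_c = 10.8 − 2.381 = 8.419 mg/L.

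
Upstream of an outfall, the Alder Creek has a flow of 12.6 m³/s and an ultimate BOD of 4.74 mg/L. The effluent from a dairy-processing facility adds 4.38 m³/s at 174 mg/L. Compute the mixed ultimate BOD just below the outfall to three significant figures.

48.4 mg/L

Flow-weighted mixing: C = (Q_r C_r + Q_w C_w)/(Q_r + Q_w)
= (12.6×4.74 + 4.38×174)/(12.6 + 4.38) = 821.8/16.98 = 48.40 mg/L.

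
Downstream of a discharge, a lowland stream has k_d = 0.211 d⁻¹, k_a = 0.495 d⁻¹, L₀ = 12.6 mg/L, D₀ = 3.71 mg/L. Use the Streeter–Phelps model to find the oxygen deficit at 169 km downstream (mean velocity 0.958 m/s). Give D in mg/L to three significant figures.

D ≈ 4.03 mg/L

Travel time t = x/v = 169 km / (0.958 m/s) = 169000 m / 0.958 m/s = 176400 s = 2.042 d.
k_d L₀/(k_a−k_d) = 0.211×12.6/(0.495−0.211) = 2.659/0.2840 = 9.361 mg/L.
e^(−k_d t) = e^(−0.211×2.042) = 0.6500; e^(−k_a t) = e^(−0.495×2.042) = 0.3640.
D = 9.361 × (0.6500 − 0.3640) + 3.71 × 0.3640 = 2.677 + 1.350 = 4.028 mg/L.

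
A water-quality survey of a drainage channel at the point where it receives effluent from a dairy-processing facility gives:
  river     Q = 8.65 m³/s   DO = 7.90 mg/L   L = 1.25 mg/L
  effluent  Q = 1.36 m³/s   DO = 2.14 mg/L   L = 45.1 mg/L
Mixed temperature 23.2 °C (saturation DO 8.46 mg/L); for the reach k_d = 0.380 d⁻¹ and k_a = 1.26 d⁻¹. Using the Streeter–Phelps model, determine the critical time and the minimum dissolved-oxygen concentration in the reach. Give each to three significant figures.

Mixed DO = (8.65×7.90 + 1.36×2.14)/(8.65+1.36) = 71.25/10.01 = 7.117 mg/L.
Mixed L₀ = (8.65×1.25 + 1.36×45.1)/(10.01) = 72.15/10.01 = 7.208 mg/L.
Initial deficit D₀ = C_s − DO₀ = 8.46 − 7.117 = 1.343 mg/L.
t_c = (1/0.8800) ln[(1.26/0.380)(1 − 1.343×0.8800/(0.380×7.208))] = 1.136 × ln(1.885) = 0.7207 d.
D_c = (0.380/1.26) × 7.208 × e^(−0.380×0.7207) = 0.3016 × 7.208 × 0.7604 = 1.653 mg/L.
Minimum DO = 8.46 − 1.653 = 6.807 mg/L.

t_c ≈ 0.721 d; minimum DO ≈ 6.81 mg/L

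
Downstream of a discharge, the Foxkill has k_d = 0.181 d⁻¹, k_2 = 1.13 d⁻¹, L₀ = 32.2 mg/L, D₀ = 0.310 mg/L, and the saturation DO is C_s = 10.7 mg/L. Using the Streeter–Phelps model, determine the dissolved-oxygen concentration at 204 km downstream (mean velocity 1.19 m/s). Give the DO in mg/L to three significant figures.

DO ≈ 7.03 mg/L

Travel time t = x/v = 204 km / (1.19 m/s) = 204000 m / 1.19 m/s = 171400 s = 1.984 d.
k_d L₀/(k_2−k_d) = 0.181×32.2/(1.13−0.181) = 5.828/0.9490 = 6.141 mg/L.
e^(−k_d t) = e^(−0.181×1.984) = 0.6983; e^(−k_2 t) = e^(−1.13×1.984) = 0.1062.
D = 6.141 × (0.6983 − 0.1062) + 0.310 × 0.1062 = 3.636 + 0.03293 = 3.669 mg/L.
DO = C_s − D = 10.7 − 3.669 = 7.031 mg/L.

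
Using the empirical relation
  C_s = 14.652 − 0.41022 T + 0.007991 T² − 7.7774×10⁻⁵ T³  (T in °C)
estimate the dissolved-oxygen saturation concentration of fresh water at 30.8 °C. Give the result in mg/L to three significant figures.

C_s = 14.652 − 0.41022×30.8 + 0.007991×30.8² − 7.7774×10⁻⁵×30.8³ = 7.325 mg/L.

C_s ≈ 7.33 mg/L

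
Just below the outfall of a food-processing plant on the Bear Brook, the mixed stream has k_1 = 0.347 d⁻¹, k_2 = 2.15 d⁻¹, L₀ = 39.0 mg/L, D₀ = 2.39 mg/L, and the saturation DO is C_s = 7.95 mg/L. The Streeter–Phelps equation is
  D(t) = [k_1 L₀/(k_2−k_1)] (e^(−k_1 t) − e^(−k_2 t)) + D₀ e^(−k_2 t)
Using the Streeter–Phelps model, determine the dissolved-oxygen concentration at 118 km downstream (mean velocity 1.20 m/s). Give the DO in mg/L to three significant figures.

Travel time t = x/v = 118 km / (1.20 m/s) = 118000 m / 1.20 m/s = 98330 s = 1.138 d.
k_1 L₀/(k_2−k_1) = 0.347×39.0/(2.15−0.347) = 13.53/1.803 = 7.506 mg/L.
e^(−k_1 t) = e^(−0.347×1.138) = 0.6737; e^(−k_2 t) = e^(−2.15×1.138) = 0.08656.
D = 7.506 × (0.6737 − 0.08656) + 2.39 × 0.08656 = 4.407 + 0.2069 = 4.614 mg/L.
DO = C_s − D = 7.95 − 4.614 = 3.336 mg/L.

DO ≈ 3.34 mg/L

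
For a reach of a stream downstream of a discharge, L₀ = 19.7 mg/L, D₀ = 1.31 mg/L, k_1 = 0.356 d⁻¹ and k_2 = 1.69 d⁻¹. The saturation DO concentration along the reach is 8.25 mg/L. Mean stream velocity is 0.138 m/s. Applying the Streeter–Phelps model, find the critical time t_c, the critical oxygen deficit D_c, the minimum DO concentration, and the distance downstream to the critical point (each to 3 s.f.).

t_c ≈ 0.953 d; D_c ≈ 2.96 mg/L; min DO ≈ 5.29 mg/L; x_c ≈ 11.4 km

t_c = [1/(k_2−k_1)] ln[(k_2/k_1)(1 − D₀(k_2−k_1)/(k_1 L₀))]
= [1/(1.69−0.356)] ln[(1.69/0.356)(1 − 1.31×1.334/(0.356×19.7))]
= (1/1.334) ln[4.747 × 0.7508] = 0.7496 × ln(3.564) = 0.7496 × 1.271 = 0.9527 d.
L(t_c) = L₀ e^(−k_1 t_c) = 19.7 × 0.7124 = 14.03 mg/L, and at the critical point k_2 D_c = k_1 L, so D_c = (0.356/1.69) × 14.03 = 2.956 mg/L.
Minimum DO = C_s − D_c = 8.25 − 2.956 = 5.294 mg/L.
x_c = v t_c = 0.138 m/s × 0.9527 d × 86400 s/d = 11360 m ≈ 11.4 km.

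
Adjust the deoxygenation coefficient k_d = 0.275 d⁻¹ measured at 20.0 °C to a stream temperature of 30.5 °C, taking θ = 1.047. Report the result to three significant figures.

k_d(T₂) = k_d(T₁) · θ^(T₂−T₁) = 0.275 × 1.047^(30.5−20.0)
= 0.275 × 1.047^10.5 = 0.275 × 1.620 = 0.4454 d⁻¹.

k_d ≈ 0.445 d⁻¹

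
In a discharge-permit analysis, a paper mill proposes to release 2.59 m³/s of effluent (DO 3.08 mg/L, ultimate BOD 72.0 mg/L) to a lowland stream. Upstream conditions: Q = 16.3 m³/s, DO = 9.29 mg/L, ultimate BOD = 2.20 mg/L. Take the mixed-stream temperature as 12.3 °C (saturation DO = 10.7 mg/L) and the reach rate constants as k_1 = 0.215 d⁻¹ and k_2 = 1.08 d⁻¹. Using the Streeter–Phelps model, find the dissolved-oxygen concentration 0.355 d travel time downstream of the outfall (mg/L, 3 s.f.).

Mixed DO = (16.3×9.29 + 2.59×3.08)/(16.3+2.59) = 159.4/18.89 = 8.439 mg/L.
Mixed L₀ = (16.3×2.20 + 2.59×72.0)/(18.89) = 222.3/18.89 = 11.77 mg/L.
Initial deficit D₀ = C_s − DO₀ = 10.7 − 8.439 = 2.261 mg/L.
D(0.355) = [0.215×11.77/(1.08−0.215)](e^(−0.215×0.355) − e^(−1.08×0.355)) + 2.261 e^(−1.08×0.355)
= 2.926 × (0.9265 − 0.6815) + 2.261 × 0.6815 = 2.258 mg/L.
DO = 10.7 − 2.258 = 8.442 mg/L.

DO ≈ 8.44 mg/L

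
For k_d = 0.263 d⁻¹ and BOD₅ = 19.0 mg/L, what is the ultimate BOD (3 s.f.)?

L₀ ≈ 26.0 mg/L

BOD₅ = L₀(1 − e^(−5k_d)) ⇒ L₀ = BOD₅ / (1 − e^(−5×0.263))
= 19.0 / (1 − 0.2685) = 19.0 / 0.7315 = 25.97 mg/L.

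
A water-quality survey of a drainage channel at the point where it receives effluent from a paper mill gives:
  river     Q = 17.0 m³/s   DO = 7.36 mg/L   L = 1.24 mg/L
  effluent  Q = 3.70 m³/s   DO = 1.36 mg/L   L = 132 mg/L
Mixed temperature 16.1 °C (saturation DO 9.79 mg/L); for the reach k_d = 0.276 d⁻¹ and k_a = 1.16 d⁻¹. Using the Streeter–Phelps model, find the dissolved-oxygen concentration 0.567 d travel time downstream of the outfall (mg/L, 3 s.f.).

Mixed DO = (17.0×7.36 + 3.70×1.36)/(17.0+3.70) = 130.2/20.70 = 6.288 mg/L.
Mixed L₀ = (17.0×1.24 + 3.70×132)/(20.70) = 509.5/20.70 = 24.61 mg/L.
Initial deficit D₀ = C_s − DO₀ = 9.79 − 6.288 = 3.502 mg/L.
D(0.567) = [0.276×24.61/(1.16−0.276)](e^(−0.276×0.567) − e^(−1.16×0.567)) + 3.502 e^(−1.16×0.567)
= 7.684 × (0.8551 − 0.5180) + 3.502 × 0.5180 = 4.405 mg/L.
DO = 9.79 − 4.405 = 5.385 mg/L.

DO ≈ 5.39 mg/L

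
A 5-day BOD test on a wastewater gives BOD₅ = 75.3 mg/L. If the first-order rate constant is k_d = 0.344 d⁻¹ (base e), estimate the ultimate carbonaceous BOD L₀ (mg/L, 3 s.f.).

L₀ ≈ 91.7 mg/L

BOD₅ = L₀(1 − e^(−5k_d)) ⇒ L₀ = BOD₅ / (1 − e^(−5×0.344))
= 75.3 / (1 − 0.1791) = 75.3 / 0.8209 = 91.72 mg/L.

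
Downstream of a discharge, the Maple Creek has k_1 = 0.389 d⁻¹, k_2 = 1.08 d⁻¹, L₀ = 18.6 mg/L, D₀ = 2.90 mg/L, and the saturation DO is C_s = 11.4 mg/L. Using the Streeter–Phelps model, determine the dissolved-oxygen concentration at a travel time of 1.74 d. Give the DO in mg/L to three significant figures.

k_1 L₀/(k_2−k_1) = 0.389×18.6/(1.08−0.389) = 7.235/0.6910 = 10.47 mg/L.
e^(−k_1 t) = e^(−0.389×1.740) = 0.5082; e^(−k_2 t) = e^(−1.08×1.740) = 0.1527.
D = 10.47 × (0.5082 − 0.1527) + 2.90 × 0.1527 = 3.722 + 0.4429 = 4.165 mg/L.
DO = C_s − D = 11.4 − 4.165 = 7.235 mg/L.

DO ≈ 7.23 mg/L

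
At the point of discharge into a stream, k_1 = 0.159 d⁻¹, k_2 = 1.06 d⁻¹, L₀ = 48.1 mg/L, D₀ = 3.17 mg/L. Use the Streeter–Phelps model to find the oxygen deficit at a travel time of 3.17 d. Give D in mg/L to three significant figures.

k_1 L₀/(k_2−k_1) = 0.159×48.1/(1.06−0.159) = 7.648/0.9010 = 8.488 mg/L.
e^(−k_1 t) = e^(−0.159×3.170) = 0.6041; e^(−k_2 t) = e^(−1.06×3.170) = 0.03473.
D = 8.488 × (0.6041 − 0.03473) + 3.17 × 0.03473 = 4.833 + 0.1101 = 4.943 mg/L.

D ≈ 4.94 mg/L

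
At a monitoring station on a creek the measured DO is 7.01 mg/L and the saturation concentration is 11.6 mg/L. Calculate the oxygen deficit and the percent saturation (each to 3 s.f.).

D ≈ 4.59 mg/L; 60.4 % saturation

D = C_s − C = 11.6 − 7.01 = 4.59 mg/L.
% saturation = 7.01/11.6 × 100 = 60.4 %.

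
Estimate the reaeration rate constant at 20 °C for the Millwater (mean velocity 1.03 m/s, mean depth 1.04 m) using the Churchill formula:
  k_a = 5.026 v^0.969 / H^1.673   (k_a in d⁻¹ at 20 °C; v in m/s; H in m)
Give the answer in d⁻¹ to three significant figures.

k_a = 5.026 × 1.03^0.969 / 1.04^1.673 = 5.026 × 1.029 / 1.068 = 4.844 d⁻¹.

k_a ≈ 4.84 d⁻¹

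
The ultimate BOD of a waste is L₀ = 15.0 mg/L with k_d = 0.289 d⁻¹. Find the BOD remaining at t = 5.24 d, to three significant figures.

L_t = L₀ e^(−k_d t) = 15.0 × e^(−0.289×5.24) = 15.0 × 0.2199 = 3.299 mg/L.

L ≈ 3.30 mg/L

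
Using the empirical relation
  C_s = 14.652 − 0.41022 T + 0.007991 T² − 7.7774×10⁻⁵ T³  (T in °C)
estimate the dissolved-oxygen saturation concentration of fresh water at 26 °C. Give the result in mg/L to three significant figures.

C_s = 14.652 − 0.41022×26 + 0.007991×26² − 7.7774×10⁻⁵×26³ = 8.021 mg/L.

C_s ≈ 8.02 mg/L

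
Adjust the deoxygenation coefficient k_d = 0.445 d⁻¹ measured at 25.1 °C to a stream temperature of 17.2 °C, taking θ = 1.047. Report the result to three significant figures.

k_d(T₂) = k_d(T₁) · θ^(T₂−T₁) = 0.445 × 1.047^(17.2−25.1)
= 0.445 × 1.047^-7.90 = 0.445 × 0.6957 = 0.3096 d⁻¹.

k_d ≈ 0.310 d⁻¹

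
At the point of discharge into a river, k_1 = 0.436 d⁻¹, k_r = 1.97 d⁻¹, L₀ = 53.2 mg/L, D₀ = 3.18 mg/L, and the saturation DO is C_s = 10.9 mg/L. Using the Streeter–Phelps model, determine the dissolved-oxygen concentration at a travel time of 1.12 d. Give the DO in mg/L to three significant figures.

k_1 L₀/(k_r−k_1) = 0.436×53.2/(1.97−0.436) = 23.20/1.534 = 15.12 mg/L.
e^(−k_1 t) = e^(−0.436×1.120) = 0.6137; e^(−k_r t) = e^(−1.97×1.120) = 0.1101.
D = 15.12 × (0.6137 − 0.1101) + 3.18 × 0.1101 = 7.614 + 0.3501 = 7.964 mg/L.
DO = C_s − D = 10.9 − 7.964 = 2.936 mg/L.

DO ≈ 2.94 mg/L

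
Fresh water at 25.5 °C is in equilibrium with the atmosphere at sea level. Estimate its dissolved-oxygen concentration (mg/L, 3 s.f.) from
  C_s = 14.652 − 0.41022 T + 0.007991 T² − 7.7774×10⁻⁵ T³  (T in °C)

C_s ≈ 8.10 mg/L

C_s = 14.652 − 0.41022×25.5 + 0.007991×25.5² − 7.7774×10⁻⁵×25.5³ = 8.098 mg/L.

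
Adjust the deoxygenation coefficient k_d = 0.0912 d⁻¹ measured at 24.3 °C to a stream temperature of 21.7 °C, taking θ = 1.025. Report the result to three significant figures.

k_d ≈ 0.0855 d⁻¹

k_d(T₂) = k_d(T₁) · θ^(T₂−T₁) = 0.0912 × 1.025^(21.7−24.3)
= 0.0912 × 1.025^-2.60 = 0.0912 × 0.9378 = 0.08553 d⁻¹.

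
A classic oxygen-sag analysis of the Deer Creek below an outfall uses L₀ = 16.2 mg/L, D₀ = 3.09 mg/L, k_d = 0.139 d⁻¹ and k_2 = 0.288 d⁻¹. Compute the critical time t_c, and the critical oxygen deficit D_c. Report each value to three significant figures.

At the critical point dD/dt = 0, so k_d L₀ e^(−k_d t) = k_2 D. Substituting D(t) from the Streeter–Phelps equation and solving for t gives
t_c = ln[(k_2/k_d)(1 − D₀(k_2−k_d)/(k_d L₀))] / (k_2−k_d).
Here k_2−k_d = 0.1490 d⁻¹ and 1 − D₀(k_2−k_d)/(k_d L₀) = 1 − 3.09×0.1490/(0.139×16.2) = 0.7955, so
t_c = ln(2.072 × 0.7955) / 0.1490 = 0.4997 / 0.1490 = 3.354 d.
D_c = (k_d/k_2) L₀ e^(−k_d t_c) = (0.139/0.288) × 16.2 × e^(−0.139×3.354) = 0.4826 × 16.2 × 0.6274 = 4.905 mg/L.

t_c ≈ 3.35 d; D_c ≈ 4.91 mg/L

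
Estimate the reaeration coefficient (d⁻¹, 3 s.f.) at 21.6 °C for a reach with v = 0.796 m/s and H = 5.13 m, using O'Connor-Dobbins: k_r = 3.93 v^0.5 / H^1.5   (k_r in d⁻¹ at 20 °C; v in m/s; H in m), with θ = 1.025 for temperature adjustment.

k_r(20) = 3.93 × 0.796^0.5 / 5.13^1.5 = 3.93 × 0.8922 / 11.62 = 0.3018 d⁻¹.
k_r(21.6) = 0.3018 × 1.025^(21.6−20) = 0.3018 × 1.040 = 0.3139 d⁻¹.

k_r ≈ 0.314 d⁻¹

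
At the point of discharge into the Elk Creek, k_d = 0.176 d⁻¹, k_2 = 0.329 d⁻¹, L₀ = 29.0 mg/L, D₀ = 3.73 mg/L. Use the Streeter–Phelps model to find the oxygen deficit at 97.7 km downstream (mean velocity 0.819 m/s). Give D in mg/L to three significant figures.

D ≈ 7.35 mg/L

Travel time t = x/v = 97.7 km / (0.819 m/s) = 97700 m / 0.819 m/s = 119300 s = 1.381 d.
k_d L₀/(k_2−k_d) = 0.176×29.0/(0.329−0.176) = 5.104/0.1530 = 33.36 mg/L.
e^(−k_d t) = e^(−0.176×1.381) = 0.7843; e^(−k_2 t) = e^(−0.329×1.381) = 0.6349.
D = 33.36 × (0.7843 − 0.6349) + 3.73 × 0.6349 = 4.982 + 2.368 = 7.350 mg/L.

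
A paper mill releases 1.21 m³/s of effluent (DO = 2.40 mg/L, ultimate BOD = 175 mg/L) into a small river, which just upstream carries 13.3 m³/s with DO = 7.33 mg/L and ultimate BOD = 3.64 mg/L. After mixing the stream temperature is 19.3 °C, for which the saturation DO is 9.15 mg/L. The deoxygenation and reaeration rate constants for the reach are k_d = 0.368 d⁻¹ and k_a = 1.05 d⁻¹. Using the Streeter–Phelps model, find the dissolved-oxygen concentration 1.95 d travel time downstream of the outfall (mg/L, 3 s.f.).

Mixed DO = (13.3×7.33 + 1.21×2.40)/(13.3+1.21) = 100.4/14.51 = 6.919 mg/L.
Mixed L₀ = (13.3×3.64 + 1.21×175)/(14.51) = 260.2/14.51 = 17.93 mg/L.
Initial deficit D₀ = C_s − DO₀ = 9.15 − 6.919 = 2.231 mg/L.
D(1.95) = [0.368×17.93/(1.05−0.368)](e^(−0.368×1.95) − e^(−1.05×1.95)) + 2.231 e^(−1.05×1.95)
= 9.675 × (0.4879 − 0.1291) + 2.231 × 0.1291 = 3.760 mg/L.
DO = 9.15 − 3.760 = 5.390 mg/L.

DO ≈ 5.39 mg/L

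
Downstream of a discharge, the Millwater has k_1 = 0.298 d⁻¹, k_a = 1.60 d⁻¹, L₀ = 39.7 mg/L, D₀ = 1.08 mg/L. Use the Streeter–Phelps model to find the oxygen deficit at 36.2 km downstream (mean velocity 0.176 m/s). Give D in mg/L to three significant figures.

Travel time t = x/v = 36.2 km / (0.176 m/s) = 36200 m / 0.176 m/s = 205700 s = 2.381 d.
k_1 L₀/(k_a−k_1) = 0.298×39.7/(1.60−0.298) = 11.83/1.302 = 9.086 mg/L.
e^(−k_1 t) = e^(−0.298×2.381) = 0.4919; e^(−k_a t) = e^(−1.60×2.381) = 0.02217.
D = 9.086 × (0.4919 − 0.02217) + 1.08 × 0.02217 = 4.268 + 0.02395 = 4.292 mg/L.

D ≈ 4.29 mg/L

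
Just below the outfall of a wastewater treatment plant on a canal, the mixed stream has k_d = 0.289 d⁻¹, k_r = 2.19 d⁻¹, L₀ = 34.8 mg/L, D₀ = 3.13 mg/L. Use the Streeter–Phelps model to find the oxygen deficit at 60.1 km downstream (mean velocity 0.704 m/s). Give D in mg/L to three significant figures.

D ≈ 3.73 mg/L

Travel time t = x/v = 60.1 km / (0.704 m/s) = 60100 m / 0.704 m/s = 85370 s = 0.9881 d.
k_d L₀/(k_r−k_d) = 0.289×34.8/(2.19−0.289) = 10.06/1.901 = 5.290 mg/L.
e^(−k_d t) = e^(−0.289×0.9881) = 0.7516; e^(−k_r t) = e^(−2.19×0.9881) = 0.1149.
D = 5.290 × (0.7516 − 0.1149) + 3.13 × 0.1149 = 3.369 + 0.3596 = 3.728 mg/L.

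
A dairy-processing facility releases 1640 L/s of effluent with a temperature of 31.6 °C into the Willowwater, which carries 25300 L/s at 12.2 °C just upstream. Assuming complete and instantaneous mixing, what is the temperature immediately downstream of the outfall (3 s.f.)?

Flow-weighted mixing: C = (Q_r C_r + Q_w C_w)/(Q_r + Q_w)
= (25300×12.2 + 1640×31.6)/(25300 + 1640) = 360500/26940 = 13.38 °C.

13.4 °C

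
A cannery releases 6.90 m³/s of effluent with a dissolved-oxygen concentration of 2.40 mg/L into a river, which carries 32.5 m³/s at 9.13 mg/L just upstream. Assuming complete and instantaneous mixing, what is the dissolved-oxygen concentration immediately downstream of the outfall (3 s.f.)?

Flow-weighted mixing: C = (Q_r C_r + Q_w C_w)/(Q_r + Q_w)
= (32.5×9.13 + 6.90×2.40)/(32.5 + 6.90) = 313.3/39.40 = 7.951 mg/L.

7.95 mg/L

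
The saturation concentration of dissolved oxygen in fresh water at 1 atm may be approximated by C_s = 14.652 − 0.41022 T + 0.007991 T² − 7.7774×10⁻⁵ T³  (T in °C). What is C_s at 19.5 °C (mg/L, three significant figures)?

C_s ≈ 9.11 mg/L

C_s = 14.652 − 0.41022×19.5 + 0.007991×19.5² − 7.7774×10⁻⁵×19.5³ = 9.115 mg/L.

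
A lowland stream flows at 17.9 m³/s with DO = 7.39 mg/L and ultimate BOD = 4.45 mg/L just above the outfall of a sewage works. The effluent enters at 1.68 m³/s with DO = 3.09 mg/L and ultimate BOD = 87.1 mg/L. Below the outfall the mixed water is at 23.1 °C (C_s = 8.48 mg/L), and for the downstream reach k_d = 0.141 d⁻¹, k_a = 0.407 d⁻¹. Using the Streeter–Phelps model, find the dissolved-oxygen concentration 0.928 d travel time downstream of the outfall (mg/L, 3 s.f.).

DO ≈ 6.31 mg/L

Mixed DO = (17.9×7.39 + 1.68×3.09)/(17.9+1.68) = 137.5/19.58 = 7.021 mg/L.
Mixed L₀ = (17.9×4.45 + 1.68×87.1)/(19.58) = 226.0/19.58 = 11.54 mg/L.
Initial deficit D₀ = C_s − DO₀ = 8.48 − 7.021 = 1.459 mg/L.
D(0.928) = [0.141×11.54/(0.407−0.141)](e^(−0.141×0.928) − e^(−0.407×0.928)) + 1.459 e^(−0.407×0.928)
= 6.118 × (0.8774 − 0.6854) + 1.459 × 0.6854 = 2.174 mg/L.
DO = 8.48 − 2.174 = 6.306 mg/L.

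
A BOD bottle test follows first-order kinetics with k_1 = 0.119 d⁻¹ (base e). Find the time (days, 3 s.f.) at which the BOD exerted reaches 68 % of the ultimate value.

t ≈ 9.58 d

y/L₀ = 1 − e^(−k_1 t) = 0.68 ⇒ e^(−k_1 t) = 0.320
t = −ln(0.320) / 0.119 = 1.139 / 0.119 = 9.575 d.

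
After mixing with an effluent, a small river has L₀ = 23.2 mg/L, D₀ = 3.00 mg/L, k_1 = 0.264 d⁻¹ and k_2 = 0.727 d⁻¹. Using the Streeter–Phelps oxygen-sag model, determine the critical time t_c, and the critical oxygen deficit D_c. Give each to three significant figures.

At the critical point dD/dt = 0, so k_1 L₀ e^(−k_1 t) = k_2 D. Substituting D(t) from the Streeter–Phelps equation and solving for t gives
t_c = ln[(k_2/k_1)(1 − D₀(k_2−k_1)/(k_1 L₀))] / (k_2−k_1).
Here k_2−k_1 = 0.4630 d⁻¹ and 1 − D₀(k_2−k_1)/(k_1 L₀) = 1 − 3.00×0.4630/(0.264×23.2) = 0.7732, so
t_c = ln(2.754 × 0.7732) / 0.4630 = 0.7558 / 0.4630 = 1.632 d.
L(t_c) = L₀ e^(−k_1 t_c) = 23.2 × 0.6499 = 15.08 mg/L, and at the critical point k_2 D_c = k_1 L, so D_c = (0.264/0.727) × 15.08 = 5.475 mg/L.

t_c ≈ 1.63 d; D_c ≈ 5.48 mg/L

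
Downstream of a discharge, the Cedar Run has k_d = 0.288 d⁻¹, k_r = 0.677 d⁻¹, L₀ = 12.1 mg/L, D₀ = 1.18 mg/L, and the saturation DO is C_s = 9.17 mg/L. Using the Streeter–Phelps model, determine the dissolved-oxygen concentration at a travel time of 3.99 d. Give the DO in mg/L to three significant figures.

DO ≈ 6.85 mg/L

k_d L₀/(k_r−k_d) = 0.288×12.1/(0.677−0.288) = 3.485/0.3890 = 8.958 mg/L.
e^(−k_d t) = e^(−0.288×3.990) = 0.3169; e^(−k_r t) = e^(−0.677×3.990) = 0.06712.
D = 8.958 × (0.3169 − 0.06712) + 1.18 × 0.06712 = 2.238 + 0.07921 = 2.317 mg/L.
DO = C_s − D = 9.17 − 2.317 = 6.853 mg/L.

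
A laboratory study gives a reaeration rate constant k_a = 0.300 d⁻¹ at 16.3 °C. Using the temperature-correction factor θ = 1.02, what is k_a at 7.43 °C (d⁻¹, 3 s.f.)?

k_a ≈ 0.252 d⁻¹

k_a(T₂) = k_a(T₁) · θ^(T₂−T₁) = 0.300 × 1.02^(7.43−16.3)
= 0.300 × 1.02^-8.87 = 0.300 × 0.8389 = 0.2517 d⁻¹.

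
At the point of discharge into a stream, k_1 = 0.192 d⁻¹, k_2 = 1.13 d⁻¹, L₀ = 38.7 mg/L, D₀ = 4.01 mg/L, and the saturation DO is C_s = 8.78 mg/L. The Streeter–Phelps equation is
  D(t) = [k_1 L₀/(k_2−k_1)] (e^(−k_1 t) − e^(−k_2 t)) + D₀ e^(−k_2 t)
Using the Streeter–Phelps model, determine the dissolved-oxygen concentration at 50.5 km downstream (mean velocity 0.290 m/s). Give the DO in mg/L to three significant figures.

DO ≈ 3.80 mg/L

Travel time t = x/v = 50.5 km / (0.290 m/s) = 50500 m / 0.290 m/s = 174100 s = 2.015 d.
k_1 L₀/(k_2−k_1) = 0.192×38.7/(1.13−0.192) = 7.430/0.9380 = 7.922 mg/L.
e^(−k_1 t) = e^(−0.192×2.015) = 0.6791; e^(−k_2 t) = e^(−1.13×2.015) = 0.1025.
D = 7.922 × (0.6791 − 0.1025) + 4.01 × 0.1025 = 4.567 + 0.4112 = 4.978 mg/L.
DO = C_s − D = 8.78 − 4.978 = 3.802 mg/L.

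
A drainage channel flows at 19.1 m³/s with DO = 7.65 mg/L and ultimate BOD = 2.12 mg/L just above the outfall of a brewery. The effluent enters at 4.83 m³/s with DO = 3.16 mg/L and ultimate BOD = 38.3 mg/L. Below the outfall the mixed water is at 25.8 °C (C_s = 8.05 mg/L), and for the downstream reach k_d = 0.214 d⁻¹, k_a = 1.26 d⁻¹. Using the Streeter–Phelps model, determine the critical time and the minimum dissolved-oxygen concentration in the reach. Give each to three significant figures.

t_c ≈ 0.613 d; minimum DO ≈ 6.65 mg/L

Mixed DO = (19.1×7.65 + 4.83×3.16)/(19.1+4.83) = 161.4/23.93 = 6.744 mg/L.
Mixed L₀ = (19.1×2.12 + 4.83×38.3)/(23.93) = 225.5/23.93 = 9.423 mg/L.
Initial deficit D₀ = C_s − DO₀ = 8.05 − 6.744 = 1.306 mg/L.
t_c = (1/1.046) ln[(1.26/0.214)(1 − 1.306×1.046/(0.214×9.423))] = 0.9560 × ln(1.898) = 0.6127 d.
D_c = (0.214/1.26) × 9.423 × e^(−0.214×0.6127) = 0.1698 × 9.423 × 0.8771 = 1.404 mg/L.
Minimum DO = 8.05 − 1.404 = 6.646 mg/L.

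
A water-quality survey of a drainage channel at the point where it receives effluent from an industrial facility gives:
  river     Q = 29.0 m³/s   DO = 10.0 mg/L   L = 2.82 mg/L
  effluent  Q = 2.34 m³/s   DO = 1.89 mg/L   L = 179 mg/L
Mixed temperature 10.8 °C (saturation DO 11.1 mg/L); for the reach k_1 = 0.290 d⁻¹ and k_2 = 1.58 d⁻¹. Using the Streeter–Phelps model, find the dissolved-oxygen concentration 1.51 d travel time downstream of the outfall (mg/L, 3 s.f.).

DO ≈ 8.96 mg/L

Mixed DO = (29.0×10.0 + 2.34×1.89)/(29.0+2.34) = 294.4/31.34 = 9.394 mg/L.
Mixed L₀ = (29.0×2.82 + 2.34×179)/(31.34) = 500.6/31.34 = 15.97 mg/L.
Initial deficit D₀ = C_s − DO₀ = 11.1 − 9.394 = 1.706 mg/L.
D(1.51) = [0.290×15.97/(1.58−0.290)](e^(−0.290×1.51) − e^(−1.58×1.51)) + 1.706 e^(−1.58×1.51)
= 3.591 × (0.6454 − 0.09202) + 1.706 × 0.09202 = 2.144 mg/L.
DO = 11.1 − 2.144 = 8.956 mg/L.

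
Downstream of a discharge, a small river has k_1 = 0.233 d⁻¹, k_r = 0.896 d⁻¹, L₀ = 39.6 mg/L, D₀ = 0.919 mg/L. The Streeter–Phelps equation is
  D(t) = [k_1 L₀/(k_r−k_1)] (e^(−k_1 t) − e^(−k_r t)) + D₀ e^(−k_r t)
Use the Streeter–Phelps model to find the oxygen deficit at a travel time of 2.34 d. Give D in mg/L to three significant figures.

D ≈ 6.47 mg/L

k_1 L₀/(k_r−k_1) = 0.233×39.6/(0.896−0.233) = 9.227/0.6630 = 13.92 mg/L.
e^(−k_1 t) = e^(−0.233×2.340) = 0.5797; e^(−k_r t) = e^(−0.896×2.340) = 0.1229.
D = 13.92 × (0.5797 − 0.1229) + 0.919 × 0.1229 = 6.358 + 0.1129 = 6.471 mg/L.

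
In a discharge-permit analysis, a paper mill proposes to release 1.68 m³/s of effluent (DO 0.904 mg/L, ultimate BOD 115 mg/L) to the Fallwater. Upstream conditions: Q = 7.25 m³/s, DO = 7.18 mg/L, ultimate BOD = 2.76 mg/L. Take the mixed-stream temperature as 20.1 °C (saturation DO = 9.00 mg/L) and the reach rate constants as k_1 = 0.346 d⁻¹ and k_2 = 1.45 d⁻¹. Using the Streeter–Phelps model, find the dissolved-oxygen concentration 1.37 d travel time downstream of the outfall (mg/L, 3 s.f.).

DO ≈ 4.96 mg/L

Mixed DO = (7.25×7.18 + 1.68×0.904)/(7.25+1.68) = 53.57/8.930 = 5.999 mg/L.
Mixed L₀ = (7.25×2.76 + 1.68×115)/(8.930) = 213.2/8.930 = 23.88 mg/L.
Initial deficit D₀ = C_s − DO₀ = 9.00 − 5.999 = 3.001 mg/L.
D(1.37) = [0.346×23.88/(1.45−0.346)](e^(−0.346×1.37) − e^(−1.45×1.37)) + 3.001 e^(−1.45×1.37)
= 7.483 × (0.6225 − 0.1372) + 3.001 × 0.1372 = 4.043 mg/L.
DO = 9.00 − 4.043 = 4.957 mg/L.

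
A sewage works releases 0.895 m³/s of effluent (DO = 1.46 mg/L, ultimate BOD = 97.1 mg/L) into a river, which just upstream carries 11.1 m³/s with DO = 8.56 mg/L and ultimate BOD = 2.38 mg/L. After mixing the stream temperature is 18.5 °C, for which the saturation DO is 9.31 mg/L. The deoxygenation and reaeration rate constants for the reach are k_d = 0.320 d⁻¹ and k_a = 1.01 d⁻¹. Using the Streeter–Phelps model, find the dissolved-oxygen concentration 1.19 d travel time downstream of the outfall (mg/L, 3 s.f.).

DO ≈ 7.25 mg/L

Mixed DO = (11.1×8.56 + 0.895×1.46)/(11.1+0.895) = 96.32/11.99 = 8.030 mg/L.
Mixed L₀ = (11.1×2.38 + 0.895×97.1)/(11.99) = 113.3/11.99 = 9.447 mg/L.
Initial deficit D₀ = C_s − DO₀ = 9.31 − 8.030 = 1.280 mg/L.
D(1.19) = [0.320×9.447/(1.01−0.320)](e^(−0.320×1.19) − e^(−1.01×1.19)) + 1.280 e^(−1.01×1.19)
= 4.381 × (0.6833 − 0.3006) + 1.280 × 0.3006 = 2.061 mg/L.
DO = 9.31 − 2.061 = 7.249 mg/L.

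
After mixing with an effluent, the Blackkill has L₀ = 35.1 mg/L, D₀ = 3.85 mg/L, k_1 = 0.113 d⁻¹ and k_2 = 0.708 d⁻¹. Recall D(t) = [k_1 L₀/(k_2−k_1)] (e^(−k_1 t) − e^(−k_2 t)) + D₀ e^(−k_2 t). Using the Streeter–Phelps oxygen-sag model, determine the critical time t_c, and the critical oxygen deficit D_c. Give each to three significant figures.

t_c ≈ 1.64 d; D_c ≈ 4.66 mg/L

At the critical point dD/dt = 0, so k_1 L₀ e^(−k_1 t) = k_2 D. Substituting D(t) from the Streeter–Phelps equation and solving for t gives
t_c = ln[(k_2/k_1)(1 − D₀(k_2−k_1)/(k_1 L₀))] / (k_2−k_1).
Here k_2−k_1 = 0.5950 d⁻¹ and 1 − D₀(k_2−k_1)/(k_1 L₀) = 1 − 3.85×0.5950/(0.113×35.1) = 0.4224, so
t_c = ln(6.265 × 0.4224) / 0.5950 = 0.9734 / 0.5950 = 1.636 d.
L(t_c) = L₀ e^(−k_1 t_c) = 35.1 × 0.8312 = 29.18 mg/L, and at the critical point k_2 D_c = k_1 L, so D_c = (0.113/0.708) × 29.18 = 4.657 mg/L.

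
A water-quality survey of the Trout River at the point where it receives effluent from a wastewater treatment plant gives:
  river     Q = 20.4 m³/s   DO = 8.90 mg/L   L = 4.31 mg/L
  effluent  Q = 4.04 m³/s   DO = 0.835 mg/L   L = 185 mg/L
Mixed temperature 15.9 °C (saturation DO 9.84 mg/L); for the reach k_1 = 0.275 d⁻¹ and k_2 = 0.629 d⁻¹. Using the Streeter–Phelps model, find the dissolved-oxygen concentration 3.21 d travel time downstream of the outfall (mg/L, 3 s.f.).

Mixed DO = (20.4×8.90 + 4.04×0.835)/(20.4+4.04) = 184.9/24.44 = 7.567 mg/L.
Mixed L₀ = (20.4×4.31 + 4.04×185)/(24.44) = 835.3/24.44 = 34.18 mg/L.
Initial deficit D₀ = C_s − DO₀ = 9.84 − 7.567 = 2.273 mg/L.
D(3.21) = [0.275×34.18/(0.629−0.275)](e^(−0.275×3.21) − e^(−0.629×3.21)) + 2.273 e^(−0.629×3.21)
= 26.55 × (0.4136 − 0.1328) + 2.273 × 0.1328 = 7.759 mg/L.
DO = 9.84 − 7.759 = 2.081 mg/L.

DO ≈ 2.08 mg/L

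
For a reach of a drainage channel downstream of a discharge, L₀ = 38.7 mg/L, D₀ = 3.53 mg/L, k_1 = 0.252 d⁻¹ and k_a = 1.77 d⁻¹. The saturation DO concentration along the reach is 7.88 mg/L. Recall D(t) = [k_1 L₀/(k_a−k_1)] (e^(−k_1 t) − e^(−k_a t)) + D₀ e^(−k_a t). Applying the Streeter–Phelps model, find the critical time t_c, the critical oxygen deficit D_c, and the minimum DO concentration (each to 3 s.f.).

t_c ≈ 0.759 d; D_c ≈ 4.55 mg/L; min DO ≈ 3.33 mg/L

t_c = [1/(k_a−k_1)] ln[(k_a/k_1)(1 − D₀(k_a−k_1)/(k_1 L₀))]
= [1/(1.77−0.252)] ln[(1.77/0.252)(1 − 3.53×1.518/(0.252×38.7))]
= (1/1.518) ln[7.024 × 0.4505] = 0.6588 × ln(3.165) = 0.6588 × 1.152 = 0.7589 d.
D_c = (k_1/k_a) L₀ e^(−k_1 t_c) = (0.252/1.77) × 38.7 × e^(−0.252×0.7589) = 0.1424 × 38.7 × 0.8259 = 4.551 mg/L.
Minimum DO = C_s − D_c = 7.88 − 4.551 = 3.329 mg/L.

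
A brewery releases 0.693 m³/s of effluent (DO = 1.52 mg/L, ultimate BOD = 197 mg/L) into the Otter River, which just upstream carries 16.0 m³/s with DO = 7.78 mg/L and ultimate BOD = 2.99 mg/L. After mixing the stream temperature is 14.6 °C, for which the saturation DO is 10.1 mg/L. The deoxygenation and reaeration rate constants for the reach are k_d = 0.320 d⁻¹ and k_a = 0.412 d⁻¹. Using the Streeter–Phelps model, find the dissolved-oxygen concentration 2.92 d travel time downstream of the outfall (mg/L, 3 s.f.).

DO ≈ 5.77 mg/L

Mixed DO = (16.0×7.78 + 0.693×1.52)/(16.0+0.693) = 125.5/16.69 = 7.520 mg/L.
Mixed L₀ = (16.0×2.99 + 0.693×197)/(16.69) = 184.4/16.69 = 11.04 mg/L.
Initial deficit D₀ = C_s − DO₀ = 10.1 − 7.520 = 2.580 mg/L.
D(2.92) = [0.320×11.04/(0.412−0.320)](e^(−0.320×2.92) − e^(−0.412×2.92)) + 2.580 e^(−0.412×2.92)
= 38.41 × (0.3928 − 0.3003) + 2.580 × 0.3003 = 4.330 mg/L.
DO = 10.1 − 4.330 = 5.770 mg/L.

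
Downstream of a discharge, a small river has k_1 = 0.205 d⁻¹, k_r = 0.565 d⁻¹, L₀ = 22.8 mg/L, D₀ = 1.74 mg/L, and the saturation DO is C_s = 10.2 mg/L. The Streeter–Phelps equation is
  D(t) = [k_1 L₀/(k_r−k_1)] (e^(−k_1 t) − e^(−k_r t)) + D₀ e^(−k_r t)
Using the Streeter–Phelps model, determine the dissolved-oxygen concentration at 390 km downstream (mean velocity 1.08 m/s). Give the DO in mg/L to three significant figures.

DO ≈ 5.75 mg/L

Travel time t = x/v = 390 km / (1.08 m/s) = 390000 m / 1.08 m/s = 361100 s = 4.180 d.
k_1 L₀/(k_r−k_1) = 0.205×22.8/(0.565−0.205) = 4.674/0.3600 = 12.98 mg/L.
e^(−k_1 t) = e^(−0.205×4.180) = 0.4245; e^(−k_r t) = e^(−0.565×4.180) = 0.09429.
D = 12.98 × (0.4245 − 0.09429) + 1.74 × 0.09429 = 4.288 + 0.1641 = 4.452 mg/L.
DO = C_s − D = 10.2 − 4.452 = 5.748 mg/L.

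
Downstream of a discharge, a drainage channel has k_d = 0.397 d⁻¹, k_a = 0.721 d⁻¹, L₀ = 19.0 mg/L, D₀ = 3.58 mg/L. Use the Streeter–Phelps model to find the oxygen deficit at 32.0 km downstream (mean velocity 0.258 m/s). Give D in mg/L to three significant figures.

Travel time t = x/v = 32.0 km / (0.258 m/s) = 32000 m / 0.258 m/s = 124000 s = 1.436 d.
k_d L₀/(k_a−k_d) = 0.397×19.0/(0.721−0.397) = 7.543/0.3240 = 23.28 mg/L.
e^(−k_d t) = e^(−0.397×1.436) = 0.5656; e^(−k_a t) = e^(−0.721×1.436) = 0.3552.
D = 23.28 × (0.5656 − 0.3552) + 3.58 × 0.3552 = 4.897 + 1.272 = 6.169 mg/L.

D ≈ 6.17 mg/L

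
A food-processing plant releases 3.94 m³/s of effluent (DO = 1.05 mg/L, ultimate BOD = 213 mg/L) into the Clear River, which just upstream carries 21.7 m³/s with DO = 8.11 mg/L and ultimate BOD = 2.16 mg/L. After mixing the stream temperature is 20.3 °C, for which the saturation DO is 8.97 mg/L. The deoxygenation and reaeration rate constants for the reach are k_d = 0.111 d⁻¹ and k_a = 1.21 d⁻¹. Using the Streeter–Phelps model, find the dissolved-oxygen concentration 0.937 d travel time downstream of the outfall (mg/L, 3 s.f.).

DO ≈ 6.32 mg/L

Mixed DO = (21.7×8.11 + 3.94×1.05)/(21.7+3.94) = 180.1/25.64 = 7.025 mg/L.
Mixed L₀ = (21.7×2.16 + 3.94×213)/(25.64) = 886.1/25.64 = 34.56 mg/L.
Initial deficit D₀ = C_s − DO₀ = 8.97 − 7.025 = 1.945 mg/L.
D(0.937) = [0.111×34.56/(1.21−0.111)](e^(−0.111×0.937) − e^(−1.21×0.937)) + 1.945 e^(−1.21×0.937)
= 3.490 × (0.9012 − 0.3218) + 1.945 × 0.3218 = 2.648 mg/L.
DO = 8.97 − 2.648 = 6.322 mg/L.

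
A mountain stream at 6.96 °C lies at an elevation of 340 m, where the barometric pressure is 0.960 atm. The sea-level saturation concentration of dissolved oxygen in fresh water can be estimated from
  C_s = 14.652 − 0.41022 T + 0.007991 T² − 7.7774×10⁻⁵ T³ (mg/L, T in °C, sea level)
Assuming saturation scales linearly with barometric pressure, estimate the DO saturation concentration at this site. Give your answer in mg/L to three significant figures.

At sea level: C_s = 14.652 − 0.41022×6.96 + 0.007991×6.96² − 7.7774×10⁻⁵×6.96³ = 12.16 mg/L.
Pressure correction: C_s' = 12.16 × 0.960 = 11.67 mg/L.

C_s ≈ 11.7 mg/L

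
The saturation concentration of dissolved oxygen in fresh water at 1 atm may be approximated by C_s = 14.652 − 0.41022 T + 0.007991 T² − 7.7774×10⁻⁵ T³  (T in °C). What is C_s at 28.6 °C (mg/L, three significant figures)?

C_s ≈ 7.64 mg/L

C_s = 14.652 − 0.41022×28.6 + 0.007991×28.6² − 7.7774×10⁻⁵×28.6³ = 7.637 mg/L.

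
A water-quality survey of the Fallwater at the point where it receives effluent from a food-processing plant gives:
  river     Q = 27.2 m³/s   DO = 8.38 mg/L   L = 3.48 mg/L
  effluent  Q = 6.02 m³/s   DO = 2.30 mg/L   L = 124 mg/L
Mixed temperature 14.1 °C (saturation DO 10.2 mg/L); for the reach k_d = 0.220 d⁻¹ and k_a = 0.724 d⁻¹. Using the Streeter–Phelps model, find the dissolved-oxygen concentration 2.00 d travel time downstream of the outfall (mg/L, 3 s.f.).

DO ≈ 4.99 mg/L

Mixed DO = (27.2×8.38 + 6.02×2.30)/(27.2+6.02) = 241.8/33.22 = 7.278 mg/L.
Mixed L₀ = (27.2×3.48 + 6.02×124)/(33.22) = 841.1/33.22 = 25.32 mg/L.
Initial deficit D₀ = C_s − DO₀ = 10.2 − 7.278 = 2.922 mg/L.
D(2.00) = [0.220×25.32/(0.724−0.220)](e^(−0.220×2.00) − e^(−0.724×2.00)) + 2.922 e^(−0.724×2.00)
= 11.05 × (0.6440 − 0.2350) + 2.922 × 0.2350 = 5.207 mg/L.
DO = 10.2 − 5.207 = 4.993 mg/L.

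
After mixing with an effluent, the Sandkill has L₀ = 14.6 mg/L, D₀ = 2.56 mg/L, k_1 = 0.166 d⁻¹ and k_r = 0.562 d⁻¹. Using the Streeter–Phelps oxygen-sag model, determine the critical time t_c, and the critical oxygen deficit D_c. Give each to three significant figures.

With k_r/k_1 = 3.386 and 1 − D₀(k_r−k_1)/(k_1 L₀) = 0.5817,
t_c = ln(3.386 × 0.5817) / (0.562 − 0.166) = ln(1.969) / 0.3960 = 0.6777/0.3960 = 1.711 d.
L(t_c) = L₀ e^(−k_1 t_c) = 14.6 × 0.7527 = 10.99 mg/L, and at the critical point k_r D_c = k_1 L, so D_c = (0.166/0.562) × 10.99 = 3.246 mg/L.

t_c ≈ 1.71 d; D_c ≈ 3.25 mg/L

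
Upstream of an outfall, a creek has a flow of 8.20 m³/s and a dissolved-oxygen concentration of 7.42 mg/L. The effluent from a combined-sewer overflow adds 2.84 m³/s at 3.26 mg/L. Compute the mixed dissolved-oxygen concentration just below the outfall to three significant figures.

Flow-weighted mixing: C = (Q_r C_r + Q_w C_w)/(Q_r + Q_w)
= (8.20×7.42 + 2.84×3.26)/(8.20 + 2.84) = 70.10/11.04 = 6.350 mg/L.

6.35 mg/L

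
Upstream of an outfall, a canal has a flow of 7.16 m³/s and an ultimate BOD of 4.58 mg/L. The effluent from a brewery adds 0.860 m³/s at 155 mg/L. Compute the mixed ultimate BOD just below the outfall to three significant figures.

Flow-weighted mixing: C = (Q_r C_r + Q_w C_w)/(Q_r + Q_w)
= (7.16×4.58 + 0.860×155)/(7.16 + 0.860) = 166.1/8.020 = 20.71 mg/L.

20.7 mg/L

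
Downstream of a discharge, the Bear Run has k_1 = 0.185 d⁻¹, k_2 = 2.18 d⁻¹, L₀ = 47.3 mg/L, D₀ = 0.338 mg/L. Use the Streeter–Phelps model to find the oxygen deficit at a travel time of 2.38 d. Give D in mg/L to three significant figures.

k_1 L₀/(k_2−k_1) = 0.185×47.3/(2.18−0.185) = 8.750/1.995 = 4.386 mg/L.
e^(−k_1 t) = e^(−0.185×2.380) = 0.6438; e^(−k_2 t) = e^(−2.18×2.380) = 0.005581.
D = 4.386 × (0.6438 − 0.005581) + 0.338 × 0.005581 = 2.800 + 0.001886 = 2.801 mg/L.

D ≈ 2.80 mg/L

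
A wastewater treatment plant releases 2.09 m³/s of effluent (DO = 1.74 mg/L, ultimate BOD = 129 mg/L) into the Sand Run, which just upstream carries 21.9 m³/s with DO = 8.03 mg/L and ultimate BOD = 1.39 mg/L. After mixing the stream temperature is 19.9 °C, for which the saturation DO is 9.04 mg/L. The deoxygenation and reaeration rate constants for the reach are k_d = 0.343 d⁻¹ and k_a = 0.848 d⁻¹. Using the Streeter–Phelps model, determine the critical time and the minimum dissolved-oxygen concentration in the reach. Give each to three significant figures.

t_c ≈ 1.39 d; minimum DO ≈ 5.90 mg/L

Mixed DO = (21.9×8.03 + 2.09×1.74)/(21.9+2.09) = 179.5/23.99 = 7.482 mg/L.
Mixed L₀ = (21.9×1.39 + 2.09×129)/(23.99) = 300.1/23.99 = 12.51 mg/L.
Initial deficit D₀ = C_s − DO₀ = 9.04 − 7.482 = 1.558 mg/L.
t_c = (1/0.5050) ln[(0.848/0.343)(1 − 1.558×0.5050/(0.343×12.51))] = 1.980 × ln(2.019) = 1.391 d.
D_c = (0.343/0.848) × 12.51 × e^(−0.343×1.391) = 0.4045 × 12.51 × 0.6205 = 3.139 mg/L.
Minimum DO = 9.04 − 3.139 = 5.901 mg/L.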